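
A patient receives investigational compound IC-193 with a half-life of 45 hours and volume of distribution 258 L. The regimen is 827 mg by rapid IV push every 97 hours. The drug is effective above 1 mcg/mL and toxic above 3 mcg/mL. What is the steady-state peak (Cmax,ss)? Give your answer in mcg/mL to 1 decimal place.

4.1 mcg/mL

Over one 97-h interval, 97/45 ≈ 2.1556 half-lives elapse, leaving f ≈ 0.2244 of each dose.
Accumulation ratio R = 1/(1 − f) ≈ 1/0.7756 ≈ 1.2893.
Single-dose peak C₀ = D/Vd = 827/258 ≈ 3.205 mcg/mL.
Cmax,ss = C₀/(1 − f) ≈ 3.205/0.7756 ≈ 4.132 mcg/mL.
Peak 4.1 mcg/mL vs MTC 3 mcg/mL: exceeds toxic threshold.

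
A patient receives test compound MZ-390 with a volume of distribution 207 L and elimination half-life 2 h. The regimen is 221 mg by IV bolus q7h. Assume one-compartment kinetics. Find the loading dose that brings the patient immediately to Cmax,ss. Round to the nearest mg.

f = (1/2)^(7/2) ≈ 0.088388; accumulation ratio R = 1/(1−f) ≈ 1.09696.
Loading dose to hit Cmax,ss on first dose: D_load = D_maint·R ≈ 221 × 1.09696 ≈ 242.43 mg.

242 mg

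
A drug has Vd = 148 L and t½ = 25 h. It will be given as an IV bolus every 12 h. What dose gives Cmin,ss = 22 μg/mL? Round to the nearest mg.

τ/t½ = 12/25 ≈ 0.48, so f = (1/2)^(12/25) ≈ 0.716978.
Cmin,ss = (D/Vd)·f/(1−f), so D = Cmin,ss·Vd·(1−f)/f.
D = 22 × 148 × (1−f)/f ≈ 22 × 148 × 0.39474 ≈ 1285.27 mg.

1285 mg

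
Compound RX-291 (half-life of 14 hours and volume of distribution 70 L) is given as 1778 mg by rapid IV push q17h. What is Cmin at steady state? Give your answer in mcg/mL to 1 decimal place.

19.2 mcg/mL

τ/t½ = 17/14 ≈ 1.2143, so fraction remaining f = (1/2)^(17/14) ≈ 0.4310.
At steady state, accumulation factor R = 1/(1 − e^(−kτ)) ≈ 1.7575.
Each bolus raises the concentration by D/Vd = 1778/70 ≈ 25.400 mcg/mL.
Steady-state peak Cmax,ss = C₀·R ≈ 25.400 × 1.7575 ≈ 44.640 mcg/mL.
One interval later, Cmin,ss = Cmax,ss·e^(−kτ) ≈ 44.640 × 0.4310 ≈ 19.240 mcg/mL.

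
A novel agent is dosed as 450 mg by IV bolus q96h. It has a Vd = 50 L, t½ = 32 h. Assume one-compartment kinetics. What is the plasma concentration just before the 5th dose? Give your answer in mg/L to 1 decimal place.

1.3 mg/L

f = (1/2)^(τ/t½) = (1/2)^(96/32) ≈ 0.1250.
C₀ = D/Vd = 450/50 ≈ 9.000 mg/L.
Before the 5th dose, 4 doses have been given. Superposition: Cmin = C₀·(f + f² + … + f^4).
≈ 9.000 × (0.1250 + 0.0156 + 0.0020 + 0.0002) ≈ 9.000 × 0.1428 ≈ 1.285 mg/L.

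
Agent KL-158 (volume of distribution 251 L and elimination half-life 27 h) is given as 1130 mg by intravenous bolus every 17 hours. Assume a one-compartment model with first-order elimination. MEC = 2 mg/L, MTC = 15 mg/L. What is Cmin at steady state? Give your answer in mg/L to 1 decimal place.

τ/t½ = 17/27 ≈ 0.62963, so fraction remaining f = (1/2)^(17/27) ≈ 0.6463.
Single-dose peak C₀ = D/Vd = 1130/251 ≈ 4.502 mg/L.
Steady-state trough Cmin,ss = C₀·f/(1−f) ≈ 4.502 × 0.6463/0.3537 ≈ 8.226 mg/L.
Trough 8.2 mg/L vs MEC 2 mg/L: adequate.

8.2 mg/L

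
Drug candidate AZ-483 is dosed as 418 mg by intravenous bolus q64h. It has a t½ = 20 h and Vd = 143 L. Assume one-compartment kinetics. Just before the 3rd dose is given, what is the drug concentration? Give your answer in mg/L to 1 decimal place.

0.4 mg/L

f = (1/2)^(τ/t½) = (1/2)^(64/20) ≈ 0.1088.
C₀ = D/Vd = 418/143 ≈ 2.923 mg/L.
Before the 3rd dose, 2 doses have been given. Superposition: Cmin = C₀·(f + f²).
≈ 2.923 × (0.1088 + 0.0118) ≈ 2.923 × 0.1206 ≈ 0.353 mg/L.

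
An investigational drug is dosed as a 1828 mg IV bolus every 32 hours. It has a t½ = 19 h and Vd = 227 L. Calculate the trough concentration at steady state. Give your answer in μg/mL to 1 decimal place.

3.6 μg/mL

Over one 32-h interval, 32/19 ≈ 1.6842 half-lives elapse, leaving f ≈ 0.3112 of each dose.
Accumulation ratio R = 1/(1 − f) ≈ 1/0.6888 ≈ 1.4518.
Single-dose peak C₀ = D/Vd = 1828/227 ≈ 8.053 μg/mL.
Cmax,ss = C₀/(1 − f) ≈ 8.053/0.6888 ≈ 11.691 μg/mL.
Steady-state trough Cmin,ss = Cmax,ss·f ≈ 11.691 × 0.3112 ≈ 3.638 μg/mL.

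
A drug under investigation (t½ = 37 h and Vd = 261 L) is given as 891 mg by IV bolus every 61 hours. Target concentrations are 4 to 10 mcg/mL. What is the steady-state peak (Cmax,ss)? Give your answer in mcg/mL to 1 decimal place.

τ/t½ = 61/37 ≈ 1.6486, so fraction remaining f = (1/2)^(61/37) ≈ 0.3189.
Accumulation ratio R = 1/(1 − f) ≈ 1/0.6811 ≈ 1.4682.
Each bolus raises the concentration by D/Vd = 891/261 ≈ 3.414 mcg/mL.
Steady-state peak Cmax,ss = C₀·R ≈ 3.414 × 1.4682 ≈ 5.012 mcg/mL.
Peak 5.0 mcg/mL vs MTC 10 mcg/mL: below toxic threshold.

5.0 mcg/mL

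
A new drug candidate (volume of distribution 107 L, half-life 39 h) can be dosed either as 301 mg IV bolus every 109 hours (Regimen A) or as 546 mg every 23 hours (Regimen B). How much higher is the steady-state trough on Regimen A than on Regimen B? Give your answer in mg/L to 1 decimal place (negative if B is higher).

-9.6 mg/L

Regimen A: f = (1/2)^(109/39) ≈ 0.1441; Cmin,ss = (301/107)·f/(1−f) ≈ 0.474 mg/L.
Regimen B: f = (1/2)^(23/39) ≈ 0.6645; Cmin,ss = (546/107)·f/(1−f) ≈ 10.107 mg/L.
Difference ≈ 0.474 − 10.107 ≈ -9.633 mg/L.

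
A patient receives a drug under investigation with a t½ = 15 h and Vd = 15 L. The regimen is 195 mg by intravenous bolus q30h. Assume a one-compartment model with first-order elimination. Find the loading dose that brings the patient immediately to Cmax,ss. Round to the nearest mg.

f = (1/2)^(30/15) ≈ 0.250000; accumulation ratio R = 1/(1−f) ≈ 1.33333.
Loading dose to hit Cmax,ss on first dose: D_load = D_maint·R ≈ 195 × 1.33333 ≈ 260.00 mg.

260 mg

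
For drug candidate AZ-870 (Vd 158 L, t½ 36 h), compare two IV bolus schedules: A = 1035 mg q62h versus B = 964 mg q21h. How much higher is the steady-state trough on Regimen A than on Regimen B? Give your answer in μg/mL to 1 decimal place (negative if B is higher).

Regimen A: f = (1/2)^(62/36) ≈ 0.3031; Cmin,ss = (1035/158)·f/(1−f) ≈ 2.849 μg/mL.
Regimen B: f = (1/2)^(21/36) ≈ 0.6674; Cmin,ss = (964/158)·f/(1−f) ≈ 12.243 μg/mL.
Difference ≈ 2.849 − 12.243 ≈ -9.394 μg/mL.

-9.4 μg/mL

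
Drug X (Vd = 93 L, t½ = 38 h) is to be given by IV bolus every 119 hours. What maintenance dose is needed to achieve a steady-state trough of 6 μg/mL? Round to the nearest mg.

τ/t½ = 119/38 ≈ 3.1316, so f = (1/2)^(119/38) ≈ 0.114104.
Cmin,ss = (D/Vd)·f/(1−f), so D = Cmin,ss·Vd·(1−f)/f.
D = 6 × 93 × (1−f)/f ≈ 6 × 93 × 7.76393 ≈ 4332.27 mg.

4332 mg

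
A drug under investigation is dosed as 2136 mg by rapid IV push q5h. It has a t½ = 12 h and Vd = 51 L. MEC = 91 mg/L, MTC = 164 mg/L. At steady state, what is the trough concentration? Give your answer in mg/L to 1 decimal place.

Over one 5-h interval, 5/12 ≈ 0.41667 half-lives elapse, leaving f ≈ 0.7492 of each dose.
At steady state, accumulation factor R = 1/(1 − e^(−kτ)) ≈ 3.9872.
Each bolus raises the concentration by D/Vd = 2136/51 ≈ 41.882 mg/L.
Steady-state peak Cmax,ss = C₀·R ≈ 41.882 × 3.9872 ≈ 166.992 mg/L.
Steady-state trough Cmin,ss = Cmax,ss·f ≈ 166.992 × 0.7492 ≈ 125.110 mg/L.
Trough 125.1 mg/L vs MEC 91 mg/L: adequate.

125.1 mg/L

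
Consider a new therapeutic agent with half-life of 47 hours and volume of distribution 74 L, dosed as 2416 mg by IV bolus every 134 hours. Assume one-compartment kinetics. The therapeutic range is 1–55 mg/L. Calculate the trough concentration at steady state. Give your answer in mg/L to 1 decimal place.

τ/t½ = 134/47 ≈ 2.8511, so fraction remaining f = (1/2)^(134/47) ≈ 0.1386.
Accumulation ratio R = 1/(1 − f) ≈ 1/0.8614 ≈ 1.1609.
Each bolus raises the concentration by D/Vd = 2416/74 ≈ 32.649 mg/L.
Cmax,ss = C₀/(1 − f) ≈ 32.649/0.8614 ≈ 37.902 mg/L.
Steady-state trough Cmin,ss = Cmax,ss·f ≈ 37.902 × 0.1386 ≈ 5.253 mg/L.
Trough 5.3 mg/L vs MEC 1 mg/L: adequate.

5.3 mg/L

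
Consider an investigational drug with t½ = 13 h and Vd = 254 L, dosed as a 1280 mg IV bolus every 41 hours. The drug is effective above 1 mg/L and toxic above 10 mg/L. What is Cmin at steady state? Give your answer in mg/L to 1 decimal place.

0.6 mg/L

Over one 41-h interval, 41/13 ≈ 3.1538 half-lives elapse, leaving f ≈ 0.1124 of each dose.
Accumulation ratio R = 1/(1 − f) ≈ 1/0.8876 ≈ 1.1266.
Each bolus raises the concentration by D/Vd = 1280/254 ≈ 5.039 mg/L.
Steady-state peak Cmax,ss = C₀·R ≈ 5.039 × 1.1266 ≈ 5.677 mg/L.
Steady-state trough Cmin,ss = Cmax,ss·f ≈ 5.677 × 0.1124 ≈ 0.638 mg/L.
Trough 0.6 mg/L vs MEC 1 mg/L: subtherapeutic.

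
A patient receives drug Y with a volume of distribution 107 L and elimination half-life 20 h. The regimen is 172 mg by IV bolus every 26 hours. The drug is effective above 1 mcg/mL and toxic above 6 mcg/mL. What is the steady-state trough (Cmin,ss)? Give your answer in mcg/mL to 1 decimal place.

1.1 mcg/mL

Over one 26-h interval, 26/20 ≈ 1.3 half-lives elapse, leaving f ≈ 0.4061 of each dose.
Accumulation ratio R = 1/(1 − f) ≈ 1/0.5939 ≈ 1.6838.
Single-dose peak C₀ = D/Vd = 172/107 ≈ 1.607 mcg/mL.
Cmax,ss = C₀/(1 − f) ≈ 1.607/0.5939 ≈ 2.706 mcg/mL.
Steady-state trough Cmin,ss = Cmax,ss·f ≈ 2.706 × 0.4061 ≈ 1.099 mcg/mL.
Trough 1.1 mcg/mL vs MEC 1 mcg/mL: adequate.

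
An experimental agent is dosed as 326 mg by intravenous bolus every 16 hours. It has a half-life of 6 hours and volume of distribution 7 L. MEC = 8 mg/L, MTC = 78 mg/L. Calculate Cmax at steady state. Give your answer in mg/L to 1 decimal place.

55.3 mg/L

τ/t½ = 16/6 ≈ 2.6667, so fraction remaining f = (1/2)^(16/6) ≈ 0.1575.
At steady state, accumulation factor R = 1/(1 − e^(−kτ)) ≈ 1.1869.
Each bolus raises the concentration by D/Vd = 326/7 ≈ 46.571 mg/L.
Cmax,ss = C₀/(1 − f) ≈ 46.571/0.8425 ≈ 55.277 mg/L.
Peak 55.3 mg/L vs MTC 78 mg/L: below toxic threshold.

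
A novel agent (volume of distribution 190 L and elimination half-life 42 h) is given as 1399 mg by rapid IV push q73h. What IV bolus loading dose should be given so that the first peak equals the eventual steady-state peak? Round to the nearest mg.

1998 mg

f = (1/2)^(73/42) ≈ 0.299765; accumulation ratio R = 1/(1−f) ≈ 1.42809.
Loading dose to hit Cmax,ss on first dose: D_load = D_maint·R ≈ 1399 × 1.42809 ≈ 1997.90 mg.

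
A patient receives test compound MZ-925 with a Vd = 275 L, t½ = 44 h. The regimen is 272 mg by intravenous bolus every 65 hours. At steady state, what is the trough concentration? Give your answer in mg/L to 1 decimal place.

k = ln2/t½ = ln2/44 ≈ 0.015753 h⁻¹; fraction remaining f = e^(−kτ) = e^(−0.015753×65) ≈ 0.3592.
At steady state, accumulation factor R = 1/(1 − e^(−kτ)) ≈ 1.5605.
Each bolus raises the concentration by D/Vd = 272/275 ≈ 0.989 mg/L.
Cmax,ss = C₀/(1 − f) ≈ 0.989/0.6408 ≈ 1.543 mg/L.
One interval later, Cmin,ss = Cmax,ss·e^(−kτ) ≈ 1.543 × 0.3592 ≈ 0.554 mg/L.

0.6 mg/L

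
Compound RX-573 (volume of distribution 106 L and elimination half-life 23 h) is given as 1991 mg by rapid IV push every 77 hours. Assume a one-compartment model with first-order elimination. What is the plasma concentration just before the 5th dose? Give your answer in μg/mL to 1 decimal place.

f = (1/2)^(τ/t½) = (1/2)^(77/23) ≈ 0.0982.
C₀ = D/Vd = 1991/106 ≈ 18.783 μg/mL.
Before the 5th dose, 4 doses have been given. Superposition: Cmin = C₀·(f + f² + … + f^4).
≈ 18.783 × (0.0982 + 0.0096 + 0.0009 + 0.0001) ≈ 18.783 × 0.1088 ≈ 2.044 μg/mL.

2.0 μg/mL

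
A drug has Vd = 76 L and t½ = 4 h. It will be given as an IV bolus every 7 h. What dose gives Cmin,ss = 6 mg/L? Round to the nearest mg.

τ/t½ = 7/4 ≈ 1.75, so f = (1/2)^(7/4) ≈ 0.297302.
Cmin,ss = (D/Vd)·f/(1−f), so D = Cmin,ss·Vd·(1−f)/f.
D = 6 × 76 × (1−f)/f ≈ 6 × 76 × 2.36358 ≈ 1077.79 mg.

1078 mg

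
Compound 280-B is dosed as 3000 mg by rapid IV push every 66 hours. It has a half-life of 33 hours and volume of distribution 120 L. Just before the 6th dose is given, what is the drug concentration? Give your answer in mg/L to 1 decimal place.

f = (1/2)^(τ/t½) = (1/2)^(66/33) ≈ 0.2500.
C₀ = D/Vd = 3000/120 ≈ 25.000 mg/L.
Before the 6th dose, 5 doses have been given. Superposition: Cmin = C₀·(f + f² + … + f^5).
≈ 25.000 × (0.2500 + 0.0625 + 0.0156 + 0.0039 + 0.0010) ≈ 25.000 × 0.3330 ≈ 8.325 mg/L.

8.3 mg/L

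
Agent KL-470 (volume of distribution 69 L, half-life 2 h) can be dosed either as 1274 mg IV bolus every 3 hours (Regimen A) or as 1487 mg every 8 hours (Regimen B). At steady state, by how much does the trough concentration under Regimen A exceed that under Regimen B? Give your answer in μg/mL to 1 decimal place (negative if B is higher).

Regimen A: f = (1/2)^(3/2) ≈ 0.3536; Cmin,ss = (1274/69)·f/(1−f) ≈ 10.100 μg/mL.
Regimen B: f = (1/2)^(8/2) ≈ 0.0625; Cmin,ss = (1487/69)·f/(1−f) ≈ 1.437 μg/mL.
Difference ≈ 10.100 − 1.437 ≈ 8.663 μg/mL.

8.7 μg/mL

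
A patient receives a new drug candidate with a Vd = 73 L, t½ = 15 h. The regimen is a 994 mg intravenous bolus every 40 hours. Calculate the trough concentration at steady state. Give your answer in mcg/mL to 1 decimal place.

2.5 mcg/mL

τ/t½ = 40/15 ≈ 2.6667, so fraction remaining f = (1/2)^(40/15) ≈ 0.1575.
Single-dose peak C₀ = D/Vd = 994/73 ≈ 13.616 mcg/mL.
Steady-state trough Cmin,ss = C₀·f/(1−f) ≈ 13.616 × 0.1575/0.8425 ≈ 2.545 mcg/mL.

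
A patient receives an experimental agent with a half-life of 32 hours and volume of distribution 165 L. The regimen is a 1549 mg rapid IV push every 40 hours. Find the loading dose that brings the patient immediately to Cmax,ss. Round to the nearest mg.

f = (1/2)^(40/32) ≈ 0.420448; accumulation ratio R = 1/(1−f) ≈ 1.72547.
Loading dose to hit Cmax,ss on first dose: D_load = D_maint·R ≈ 1549 × 1.72547 ≈ 2672.75 mg.

2673 mg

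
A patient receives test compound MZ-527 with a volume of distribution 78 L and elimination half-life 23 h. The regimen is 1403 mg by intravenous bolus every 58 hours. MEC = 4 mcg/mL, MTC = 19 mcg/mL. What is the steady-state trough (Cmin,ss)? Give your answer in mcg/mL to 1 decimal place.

3.8 mcg/mL

Over one 58-h interval, 58/23 ≈ 2.5217 half-lives elapse, leaving f ≈ 0.1741 of each dose.
Single-dose peak C₀ = D/Vd = 1403/78 ≈ 17.987 mcg/mL.
Steady-state trough Cmin,ss = C₀·f/(1−f) ≈ 17.987 × 0.1741/0.8259 ≈ 3.792 mcg/mL.
Trough 3.8 mcg/mL vs MEC 4 mcg/mL: subtherapeutic.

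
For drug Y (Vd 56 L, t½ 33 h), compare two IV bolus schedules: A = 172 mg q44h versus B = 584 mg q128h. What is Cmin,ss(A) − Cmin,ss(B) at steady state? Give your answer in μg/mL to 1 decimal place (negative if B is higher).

1.3 μg/mL

Regimen A: f = (1/2)^(44/33) ≈ 0.3969; Cmin,ss = (172/56)·f/(1−f) ≈ 2.021 μg/mL.
Regimen B: f = (1/2)^(128/33) ≈ 0.0680; Cmin,ss = (584/56)·f/(1−f) ≈ 0.761 μg/mL.
Difference ≈ 2.021 − 0.761 ≈ 1.260 μg/mL.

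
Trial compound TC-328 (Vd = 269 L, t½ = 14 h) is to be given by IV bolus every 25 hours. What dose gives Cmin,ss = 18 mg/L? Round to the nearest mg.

11853 mg

τ/t½ = 25/14 ≈ 1.7857, so f = (1/2)^(25/14) ≈ 0.290032.
Cmin,ss = (D/Vd)·f/(1−f), so D = Cmin,ss·Vd·(1−f)/f.
D = 18 × 269 × (1−f)/f ≈ 18 × 269 × 2.44790 ≈ 11852.73 mg.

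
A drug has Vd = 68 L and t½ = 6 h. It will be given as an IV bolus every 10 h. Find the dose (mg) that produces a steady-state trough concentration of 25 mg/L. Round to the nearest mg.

τ/t½ = 10/6 ≈ 1.6667, so f = (1/2)^(10/6) ≈ 0.314980.
Cmin,ss = (D/Vd)·f/(1−f), so D = Cmin,ss·Vd·(1−f)/f.
D = 25 × 68 × (1−f)/f ≈ 25 × 68 × 2.17480 ≈ 3697.16 mg.

3697 mg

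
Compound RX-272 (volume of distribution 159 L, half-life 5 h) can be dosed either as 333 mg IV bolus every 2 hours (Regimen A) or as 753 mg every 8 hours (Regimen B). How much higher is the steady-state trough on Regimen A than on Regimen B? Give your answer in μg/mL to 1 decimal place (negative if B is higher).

Regimen A: f = (1/2)^(2/5) ≈ 0.7579; Cmin,ss = (333/159)·f/(1−f) ≈ 6.556 μg/mL.
Regimen B: f = (1/2)^(8/5) ≈ 0.3299; Cmin,ss = (753/159)·f/(1−f) ≈ 2.332 μg/mL.
Difference ≈ 6.556 − 2.332 ≈ 4.224 μg/mL.

4.2 μg/mL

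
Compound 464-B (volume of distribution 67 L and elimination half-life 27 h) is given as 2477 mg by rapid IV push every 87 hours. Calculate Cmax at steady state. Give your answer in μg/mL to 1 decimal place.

k = ln2/t½ = ln2/27 ≈ 0.025672 h⁻¹; fraction remaining f = e^(−kτ) = e^(−0.025672×87) ≈ 0.1072.
At steady state, accumulation factor R = 1/(1 − e^(−kτ)) ≈ 1.1201.
Single-dose peak C₀ = D/Vd = 2477/67 ≈ 36.970 μg/mL.
Steady-state peak Cmax,ss = C₀·R ≈ 36.970 × 1.1201 ≈ 41.410 μg/mL.

41.4 μg/mL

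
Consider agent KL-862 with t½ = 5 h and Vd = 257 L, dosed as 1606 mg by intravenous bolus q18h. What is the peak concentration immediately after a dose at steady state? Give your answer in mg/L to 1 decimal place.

6.8 mg/L

k = ln2/t½ = ln2/5 ≈ 0.138629 h⁻¹; fraction remaining f = e^(−kτ) = e^(−0.138629×18) ≈ 0.0825.
Accumulation ratio R = 1/(1 − f) ≈ 1/0.9175 ≈ 1.0899.
Single-dose peak C₀ = D/Vd = 1606/257 ≈ 6.249 mg/L.
Cmax,ss = C₀/(1 − f) ≈ 6.249/0.9175 ≈ 6.811 mg/L.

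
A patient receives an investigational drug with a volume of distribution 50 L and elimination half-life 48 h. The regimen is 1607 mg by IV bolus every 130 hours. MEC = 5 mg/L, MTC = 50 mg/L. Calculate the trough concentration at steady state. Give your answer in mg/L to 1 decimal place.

5.8 mg/L

Over one 130-h interval, 130/48 ≈ 2.7083 half-lives elapse, leaving f ≈ 0.1530 of each dose.
At steady state, accumulation factor R = 1/(1 − e^(−kτ)) ≈ 1.1806.
Single-dose peak C₀ = D/Vd = 1607/50 ≈ 32.140 mg/L.
Cmax,ss = C₀/(1 − f) ≈ 32.140/0.8470 ≈ 37.946 mg/L.
Steady-state trough Cmin,ss = Cmax,ss·f ≈ 37.946 × 0.1530 ≈ 5.806 mg/L.
Trough 5.8 mg/L vs MEC 5 mg/L: adequate.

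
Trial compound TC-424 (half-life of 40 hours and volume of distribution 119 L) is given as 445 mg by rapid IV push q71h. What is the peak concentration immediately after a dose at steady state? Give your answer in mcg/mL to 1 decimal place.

τ/t½ = 71/40 ≈ 1.775, so fraction remaining f = (1/2)^(71/40) ≈ 0.2922.
Accumulation ratio R = 1/(1 − f) ≈ 1/0.7078 ≈ 1.4128.
Single-dose peak C₀ = D/Vd = 445/119 ≈ 3.739 mcg/mL.
Cmax,ss = C₀/(1 − f) ≈ 3.739/0.7078 ≈ 5.283 mcg/mL.

5.3 mcg/mL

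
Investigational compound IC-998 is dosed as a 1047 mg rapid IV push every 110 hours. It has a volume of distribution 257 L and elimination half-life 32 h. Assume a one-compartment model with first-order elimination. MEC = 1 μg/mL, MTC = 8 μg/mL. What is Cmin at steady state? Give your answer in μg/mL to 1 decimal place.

0.4 μg/mL

k = ln2/t½ = ln2/32 ≈ 0.021661 h⁻¹; fraction remaining f = e^(−kτ) = e^(−0.021661×110) ≈ 0.0923.
Accumulation ratio R = 1/(1 − f) ≈ 1/0.9077 ≈ 1.1017.
Single-dose peak C₀ = D/Vd = 1047/257 ≈ 4.074 μg/mL.
Steady-state peak Cmax,ss = C₀·R ≈ 4.074 × 1.1017 ≈ 4.488 μg/mL.
Steady-state trough Cmin,ss = Cmax,ss·f ≈ 4.488 × 0.0923 ≈ 0.414 μg/mL.
Trough 0.4 μg/mL vs MEC 1 μg/mL: subtherapeutic.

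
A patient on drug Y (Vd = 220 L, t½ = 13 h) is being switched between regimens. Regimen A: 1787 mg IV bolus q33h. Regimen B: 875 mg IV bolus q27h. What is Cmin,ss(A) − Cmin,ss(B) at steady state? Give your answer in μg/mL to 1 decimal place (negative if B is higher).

Regimen A: f = (1/2)^(33/13) ≈ 0.1721; Cmin,ss = (1787/220)·f/(1−f) ≈ 1.689 μg/mL.
Regimen B: f = (1/2)^(27/13) ≈ 0.2370; Cmin,ss = (875/220)·f/(1−f) ≈ 1.235 μg/mL.
Difference ≈ 1.689 − 1.235 ≈ 0.454 μg/mL.

0.5 μg/mL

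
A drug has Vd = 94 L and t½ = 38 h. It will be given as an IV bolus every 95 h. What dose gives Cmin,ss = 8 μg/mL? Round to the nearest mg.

3502 mg

τ/t½ = 95/38 ≈ 2.5, so f = (1/2)^(95/38) ≈ 0.176777.
Cmin,ss = (D/Vd)·f/(1−f), so D = Cmin,ss·Vd·(1−f)/f.
D = 8 × 94 × (1−f)/f ≈ 8 × 94 × 4.65684 ≈ 3501.94 mg.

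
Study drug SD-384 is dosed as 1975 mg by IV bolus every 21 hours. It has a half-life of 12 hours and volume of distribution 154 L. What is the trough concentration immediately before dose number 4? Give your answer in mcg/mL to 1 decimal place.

5.3 mcg/mL

f = (1/2)^(τ/t½) = (1/2)^(21/12) ≈ 0.2973.
C₀ = D/Vd = 1975/154 ≈ 12.825 mcg/mL.
Before the 4th dose, 3 doses have been given. Superposition: Cmin = C₀·(f + f² + … + f^3).
≈ 12.825 × (0.2973 + 0.0884 + 0.0263) ≈ 12.825 × 0.4120 ≈ 5.284 mcg/mL.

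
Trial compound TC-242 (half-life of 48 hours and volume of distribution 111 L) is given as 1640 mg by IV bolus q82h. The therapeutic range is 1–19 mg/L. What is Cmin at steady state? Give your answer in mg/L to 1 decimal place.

6.5 mg/L

τ/t½ = 82/48 ≈ 1.7083, so fraction remaining f = (1/2)^(82/48) ≈ 0.3060.
Accumulation ratio R = 1/(1 − f) ≈ 1/0.6940 ≈ 1.4409.
Single-dose peak C₀ = D/Vd = 1640/111 ≈ 14.775 mg/L.
Cmax,ss = C₀/(1 − f) ≈ 14.775/0.6940 ≈ 21.290 mg/L.
Steady-state trough Cmin,ss = Cmax,ss·f ≈ 21.290 × 0.3060 ≈ 6.515 mg/L.
Trough 6.5 mg/L vs MEC 1 mg/L: adequate.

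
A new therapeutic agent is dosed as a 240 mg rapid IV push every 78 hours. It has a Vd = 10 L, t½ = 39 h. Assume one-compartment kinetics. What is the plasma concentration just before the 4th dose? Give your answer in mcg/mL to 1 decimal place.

7.9 mcg/mL

f = (1/2)^(τ/t½) = (1/2)^(78/39) ≈ 0.2500.
C₀ = D/Vd = 240/10 ≈ 24.000 mcg/mL.
Before the 4th dose, 3 doses have been given. Superposition: Cmin = C₀·(f + f² + … + f^3).
≈ 24.000 × (0.2500 + 0.0625 + 0.0156) ≈ 24.000 × 0.3281 ≈ 7.874 mcg/mL.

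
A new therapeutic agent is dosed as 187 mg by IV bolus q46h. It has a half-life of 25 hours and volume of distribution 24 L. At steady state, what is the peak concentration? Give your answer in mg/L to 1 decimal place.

Over one 46-h interval, 46/25 ≈ 1.84 half-lives elapse, leaving f ≈ 0.2793 of each dose.
At steady state, accumulation factor R = 1/(1 − e^(−kτ)) ≈ 1.3875.
Single-dose peak C₀ = D/Vd = 187/24 ≈ 7.792 mg/L.
Steady-state peak Cmax,ss = C₀·R ≈ 7.792 × 1.3875 ≈ 10.811 mg/L.

10.8 mg/L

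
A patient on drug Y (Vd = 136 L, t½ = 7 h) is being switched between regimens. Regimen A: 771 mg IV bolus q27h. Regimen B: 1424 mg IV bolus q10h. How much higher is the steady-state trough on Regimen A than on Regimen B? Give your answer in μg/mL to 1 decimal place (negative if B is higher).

-5.8 μg/mL

Regimen A: f = (1/2)^(27/7) ≈ 0.0690; Cmin,ss = (771/136)·f/(1−f) ≈ 0.420 μg/mL.
Regimen B: f = (1/2)^(10/7) ≈ 0.3715; Cmin,ss = (1424/136)·f/(1−f) ≈ 6.189 μg/mL.
Difference ≈ 0.420 − 6.189 ≈ -5.769 μg/mL.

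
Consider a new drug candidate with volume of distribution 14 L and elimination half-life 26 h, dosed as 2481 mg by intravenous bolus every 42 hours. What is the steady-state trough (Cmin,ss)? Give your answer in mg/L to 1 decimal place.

85.9 mg/L

k = ln2/t½ = ln2/26 ≈ 0.026660 h⁻¹; fraction remaining f = e^(−kτ) = e^(−0.026660×42) ≈ 0.3264.
Each bolus raises the concentration by D/Vd = 2481/14 ≈ 177.214 mg/L.
Steady-state trough Cmin,ss = C₀·f/(1−f) ≈ 177.214 × 0.3264/0.6736 ≈ 85.871 mg/L.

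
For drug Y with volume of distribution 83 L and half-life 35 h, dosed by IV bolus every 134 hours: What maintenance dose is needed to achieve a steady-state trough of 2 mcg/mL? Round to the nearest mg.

τ/t½ = 134/35 ≈ 3.8286, so f = (1/2)^(134/35) ≈ 0.070386.
Cmin,ss = (D/Vd)·f/(1−f), so D = Cmin,ss·Vd·(1−f)/f.
D = 2 × 83 × (1−f)/f ≈ 2 × 83 × 13.20737 ≈ 2192.42 mg.

2192 mg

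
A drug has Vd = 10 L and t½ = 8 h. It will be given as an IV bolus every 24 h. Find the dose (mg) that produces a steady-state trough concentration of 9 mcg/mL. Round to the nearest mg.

τ/t½ = 24/8 ≈ 3, so f = (1/2)^(24/8) ≈ 0.125000.
Cmin,ss = (D/Vd)·f/(1−f), so D = Cmin,ss·Vd·(1−f)/f.
D = 9 × 10 × (1−f)/f ≈ 9 × 10 × 7.00000 ≈ 630.00 mg.

630 mg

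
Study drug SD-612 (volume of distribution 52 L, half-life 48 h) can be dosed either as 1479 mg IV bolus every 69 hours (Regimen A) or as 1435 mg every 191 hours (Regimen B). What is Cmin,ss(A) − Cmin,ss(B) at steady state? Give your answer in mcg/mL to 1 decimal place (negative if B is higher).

Regimen A: f = (1/2)^(69/48) ≈ 0.3692; Cmin,ss = (1479/52)·f/(1−f) ≈ 16.647 mcg/mL.
Regimen B: f = (1/2)^(191/48) ≈ 0.0634; Cmin,ss = (1435/52)·f/(1−f) ≈ 1.868 mcg/mL.
Difference ≈ 16.647 − 1.868 ≈ 14.779 mcg/mL.

14.8 mcg/mL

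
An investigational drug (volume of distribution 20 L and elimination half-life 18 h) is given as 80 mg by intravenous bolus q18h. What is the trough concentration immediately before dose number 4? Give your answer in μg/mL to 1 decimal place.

f = (1/2)^(τ/t½) = (1/2)^(18/18) ≈ 0.5000.
C₀ = D/Vd = 80/20 ≈ 4.000 μg/mL.
Before the 4th dose, 3 doses have been given. Superposition: Cmin = C₀·(f + f² + … + f^3).
≈ 4.000 × (0.5000 + 0.2500 + 0.1250) ≈ 4.000 × 0.8750 ≈ 3.500 μg/mL.

3.5 μg/mL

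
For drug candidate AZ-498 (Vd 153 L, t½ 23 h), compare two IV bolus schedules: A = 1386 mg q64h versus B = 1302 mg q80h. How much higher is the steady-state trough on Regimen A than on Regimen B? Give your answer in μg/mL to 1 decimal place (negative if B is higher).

0.7 μg/mL

Regimen A: f = (1/2)^(64/23) ≈ 0.1453; Cmin,ss = (1386/153)·f/(1−f) ≈ 1.540 μg/mL.
Regimen B: f = (1/2)^(80/23) ≈ 0.0897; Cmin,ss = (1302/153)·f/(1−f) ≈ 0.839 μg/mL.
Difference ≈ 1.540 − 0.839 ≈ 0.701 μg/mL.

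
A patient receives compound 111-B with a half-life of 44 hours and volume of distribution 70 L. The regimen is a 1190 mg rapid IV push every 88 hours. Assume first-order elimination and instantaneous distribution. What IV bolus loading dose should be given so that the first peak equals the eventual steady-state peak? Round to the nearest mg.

1587 mg

f = (1/2)^(88/44) ≈ 0.250000; accumulation ratio R = 1/(1−f) ≈ 1.33333.
Loading dose to hit Cmax,ss on first dose: D_load = D_maint·R ≈ 1190 × 1.33333 ≈ 1586.66 mg.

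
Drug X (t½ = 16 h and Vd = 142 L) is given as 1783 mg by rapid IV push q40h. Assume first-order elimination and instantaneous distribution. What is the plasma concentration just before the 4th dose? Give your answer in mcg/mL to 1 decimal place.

f = (1/2)^(τ/t½) = (1/2)^(40/16) ≈ 0.1768.
C₀ = D/Vd = 1783/142 ≈ 12.556 mcg/mL.
Before the 4th dose, 3 doses have been given. Superposition: Cmin = C₀·(f + f² + … + f^3).
≈ 12.556 × (0.1768 + 0.0313 + 0.0055) ≈ 12.556 × 0.2136 ≈ 2.682 mcg/mL.

2.7 mcg/mL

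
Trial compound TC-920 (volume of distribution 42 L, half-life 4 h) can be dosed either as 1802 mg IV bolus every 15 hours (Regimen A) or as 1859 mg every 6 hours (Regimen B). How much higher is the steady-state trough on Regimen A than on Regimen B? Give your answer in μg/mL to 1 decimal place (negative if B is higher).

Regimen A: f = (1/2)^(15/4) ≈ 0.0743; Cmin,ss = (1802/42)·f/(1−f) ≈ 3.444 μg/mL.
Regimen B: f = (1/2)^(6/4) ≈ 0.3536; Cmin,ss = (1859/42)·f/(1−f) ≈ 24.213 μg/mL.
Difference ≈ 3.444 − 24.213 ≈ -20.769 μg/mL.

-20.8 μg/mL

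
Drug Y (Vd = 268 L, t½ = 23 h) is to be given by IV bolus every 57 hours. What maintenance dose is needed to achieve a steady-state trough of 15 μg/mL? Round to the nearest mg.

18380 mg

τ/t½ = 57/23 ≈ 2.4783, so f = (1/2)^(57/23) ≈ 0.179461.
Cmin,ss = (D/Vd)·f/(1−f), so D = Cmin,ss·Vd·(1−f)/f.
D = 15 × 268 × (1−f)/f ≈ 15 × 268 × 4.57224 ≈ 18380.40 mg.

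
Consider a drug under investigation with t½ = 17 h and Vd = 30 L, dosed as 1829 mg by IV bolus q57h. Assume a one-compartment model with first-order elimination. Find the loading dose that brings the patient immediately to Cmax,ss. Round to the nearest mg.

f = (1/2)^(57/17) ≈ 0.097873; accumulation ratio R = 1/(1−f) ≈ 1.10849.
Loading dose to hit Cmax,ss on first dose: D_load = D_maint·R ≈ 1829 × 1.10849 ≈ 2027.43 mg.

2027 mg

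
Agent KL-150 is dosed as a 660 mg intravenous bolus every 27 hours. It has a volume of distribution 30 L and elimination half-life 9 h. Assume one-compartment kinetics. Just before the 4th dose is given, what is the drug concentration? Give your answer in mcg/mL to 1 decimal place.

3.1 mcg/mL

f = (1/2)^(τ/t½) = (1/2)^(27/9) ≈ 0.1250.
C₀ = D/Vd = 660/30 ≈ 22.000 mcg/mL.
Before the 4th dose, 3 doses have been given. Superposition: Cmin = C₀·(f + f² + … + f^3).
≈ 22.000 × (0.1250 + 0.0156 + 0.0020) ≈ 22.000 × 0.1426 ≈ 3.137 mcg/mL.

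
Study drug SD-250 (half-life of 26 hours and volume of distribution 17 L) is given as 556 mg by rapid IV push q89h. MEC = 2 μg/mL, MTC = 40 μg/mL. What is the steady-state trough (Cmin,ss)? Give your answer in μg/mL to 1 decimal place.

Over one 89-h interval, 89/26 ≈ 3.4231 half-lives elapse, leaving f ≈ 0.0932 of each dose.
At steady state, accumulation factor R = 1/(1 − e^(−kτ)) ≈ 1.1028.
Single-dose peak C₀ = D/Vd = 556/17 ≈ 32.706 μg/mL.
Steady-state peak Cmax,ss = C₀·R ≈ 32.706 × 1.1028 ≈ 36.068 μg/mL.
One interval later, Cmin,ss = Cmax,ss·e^(−kτ) ≈ 36.068 × 0.0932 ≈ 3.362 μg/mL.
Trough 3.4 μg/mL vs MEC 2 μg/mL: adequate.

3.4 μg/mL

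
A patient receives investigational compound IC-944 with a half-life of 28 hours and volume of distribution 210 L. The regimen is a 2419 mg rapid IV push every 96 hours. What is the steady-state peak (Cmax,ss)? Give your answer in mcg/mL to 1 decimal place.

12.7 mcg/mL

τ/t½ = 96/28 ≈ 3.4286, so fraction remaining f = (1/2)^(96/28) ≈ 0.0929.
At steady state, accumulation factor R = 1/(1 − e^(−kτ)) ≈ 1.1024.
Each bolus raises the concentration by D/Vd = 2419/210 ≈ 11.519 mcg/mL.
Steady-state peak Cmax,ss = C₀·R ≈ 11.519 × 1.1024 ≈ 12.699 mcg/mL.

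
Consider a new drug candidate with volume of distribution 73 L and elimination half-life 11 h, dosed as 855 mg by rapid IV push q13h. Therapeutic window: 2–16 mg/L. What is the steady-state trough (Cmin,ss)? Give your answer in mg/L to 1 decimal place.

τ/t½ = 13/11 ≈ 1.1818, so fraction remaining f = (1/2)^(13/11) ≈ 0.4408.
Accumulation ratio R = 1/(1 − f) ≈ 1/0.5592 ≈ 1.7883.
Each bolus raises the concentration by D/Vd = 855/73 ≈ 11.712 mg/L.
Steady-state peak Cmax,ss = C₀·R ≈ 11.712 × 1.7883 ≈ 20.945 mg/L.
Steady-state trough Cmin,ss = Cmax,ss·f ≈ 20.945 × 0.4408 ≈ 9.233 mg/L.
Trough 9.2 mg/L vs MEC 2 mg/L: adequate.

9.2 mg/L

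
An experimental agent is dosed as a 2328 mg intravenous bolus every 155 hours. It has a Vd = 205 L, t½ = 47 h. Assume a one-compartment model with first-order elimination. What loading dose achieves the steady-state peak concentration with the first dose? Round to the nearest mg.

f = (1/2)^(155/47) ≈ 0.101681; accumulation ratio R = 1/(1−f) ≈ 1.11319.
Loading dose to hit Cmax,ss on first dose: D_load = D_maint·R ≈ 2328 × 1.11319 ≈ 2591.51 mg.

2592 mg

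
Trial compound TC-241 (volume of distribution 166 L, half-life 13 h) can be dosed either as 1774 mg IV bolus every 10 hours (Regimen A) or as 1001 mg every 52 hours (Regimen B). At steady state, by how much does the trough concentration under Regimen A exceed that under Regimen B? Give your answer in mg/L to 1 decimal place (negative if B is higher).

14.8 mg/L

Regimen A: f = (1/2)^(10/13) ≈ 0.5867; Cmin,ss = (1774/166)·f/(1−f) ≈ 15.170 mg/L.
Regimen B: f = (1/2)^(52/13) ≈ 0.0625; Cmin,ss = (1001/166)·f/(1−f) ≈ 0.402 mg/L.
Difference ≈ 15.170 − 0.402 ≈ 14.768 mg/L.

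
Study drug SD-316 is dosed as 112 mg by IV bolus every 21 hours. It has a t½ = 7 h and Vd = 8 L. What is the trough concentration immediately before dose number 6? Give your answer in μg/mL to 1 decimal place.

2.0 μg/mL

f = (1/2)^(τ/t½) = (1/2)^(21/7) ≈ 0.1250.
C₀ = D/Vd = 112/8 ≈ 14.000 μg/mL.
Before the 6th dose, 5 doses have been given. Superposition: Cmin = C₀·(f + f² + … + f^5).
≈ 14.000 × (0.1250 + 0.0156 + 0.0020 + 0.0002 + 0.0000) ≈ 14.000 × 0.1428 ≈ 1.999 μg/mL.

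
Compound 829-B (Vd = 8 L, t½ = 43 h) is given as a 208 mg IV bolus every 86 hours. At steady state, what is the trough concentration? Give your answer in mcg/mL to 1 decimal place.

The dosing interval is 2 half-lives, so f = 2^(−2) = 0.25.
At steady state, R = 1/(1 − 0.25) = 4/3.
Single-dose peak C₀ = D/Vd = 208/8 = 26 mcg/mL.
Steady-state peak Cmax,ss = C₀·R = 26 × 4/3 ≈ 34.667 mcg/mL.
Steady-state trough Cmin,ss = Cmax,ss·f ≈ 34.667 × 0.25 ≈ 8.667 mcg/mL.

8.7 mcg/mL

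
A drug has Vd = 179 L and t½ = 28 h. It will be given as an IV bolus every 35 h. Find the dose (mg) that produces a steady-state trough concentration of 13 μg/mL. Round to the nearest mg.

3208 mg

τ/t½ = 35/28 ≈ 1.25, so f = (1/2)^(35/28) ≈ 0.420448.
Cmin,ss = (D/Vd)·f/(1−f), so D = Cmin,ss·Vd·(1−f)/f.
D = 13 × 179 × (1−f)/f ≈ 13 × 179 × 1.37842 ≈ 3207.58 mg.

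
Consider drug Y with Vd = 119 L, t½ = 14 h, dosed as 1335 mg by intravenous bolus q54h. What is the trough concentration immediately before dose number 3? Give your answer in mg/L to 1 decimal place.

0.8 mg/L

f = (1/2)^(τ/t½) = (1/2)^(54/14) ≈ 0.0690.
C₀ = D/Vd = 1335/119 ≈ 11.218 mg/L.
Before the 3rd dose, 2 doses have been given. Superposition: Cmin = C₀·(f + f²).
≈ 11.218 × (0.0690 + 0.0048) ≈ 11.218 × 0.0738 ≈ 0.828 mg/L.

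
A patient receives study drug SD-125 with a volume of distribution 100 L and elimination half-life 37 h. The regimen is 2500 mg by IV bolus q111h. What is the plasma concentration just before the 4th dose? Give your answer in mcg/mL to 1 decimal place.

3.6 mcg/mL

f = (1/2)^(τ/t½) = (1/2)^(111/37) ≈ 0.1250.
C₀ = D/Vd = 2500/100 ≈ 25.000 mcg/mL.
Before the 4th dose, 3 doses have been given. Superposition: Cmin = C₀·(f + f² + … + f^3).
≈ 25.000 × (0.1250 + 0.0156 + 0.0020) ≈ 25.000 × 0.1426 ≈ 3.565 mcg/mL.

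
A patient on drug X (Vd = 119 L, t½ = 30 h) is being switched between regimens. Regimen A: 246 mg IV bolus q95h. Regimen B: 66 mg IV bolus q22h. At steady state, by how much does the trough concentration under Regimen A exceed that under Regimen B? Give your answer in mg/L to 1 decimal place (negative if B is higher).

Regimen A: f = (1/2)^(95/30) ≈ 0.1114; Cmin,ss = (246/119)·f/(1−f) ≈ 0.259 mg/L.
Regimen B: f = (1/2)^(22/30) ≈ 0.6015; Cmin,ss = (66/119)·f/(1−f) ≈ 0.837 mg/L.
Difference ≈ 0.259 − 0.837 ≈ -0.578 mg/L.

-0.6 mg/L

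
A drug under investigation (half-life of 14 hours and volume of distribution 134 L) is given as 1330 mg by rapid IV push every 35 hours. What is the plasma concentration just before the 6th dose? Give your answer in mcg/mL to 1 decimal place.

2.1 mcg/mL

f = (1/2)^(τ/t½) = (1/2)^(35/14) ≈ 0.1768.
C₀ = D/Vd = 1330/134 ≈ 9.925 mcg/mL.
Before the 6th dose, 5 doses have been given. Superposition: Cmin = C₀·(f + f² + … + f^5).
≈ 9.925 × (0.1768 + 0.0313 + 0.0055 + 0.0010 + 0.0002) ≈ 9.925 × 0.2148 ≈ 2.132 mcg/mL.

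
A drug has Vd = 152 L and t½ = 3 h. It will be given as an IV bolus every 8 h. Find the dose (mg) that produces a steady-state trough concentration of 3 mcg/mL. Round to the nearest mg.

τ/t½ = 8/3 ≈ 2.6667, so f = (1/2)^(8/3) ≈ 0.157490.
Cmin,ss = (D/Vd)·f/(1−f), so D = Cmin,ss·Vd·(1−f)/f.
D = 3 × 152 × (1−f)/f ≈ 3 × 152 × 5.34961 ≈ 2439.42 mg.

2439 mg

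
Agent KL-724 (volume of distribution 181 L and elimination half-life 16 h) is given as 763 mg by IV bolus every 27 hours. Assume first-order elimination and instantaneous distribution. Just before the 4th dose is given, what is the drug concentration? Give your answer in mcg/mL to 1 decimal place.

f = (1/2)^(τ/t½) = (1/2)^(27/16) ≈ 0.3105.
C₀ = D/Vd = 763/181 ≈ 4.215 mcg/mL.
Before the 4th dose, 3 doses have been given. Superposition: Cmin = C₀·(f + f² + … + f^3).
≈ 4.215 × (0.3105 + 0.0964 + 0.0299) ≈ 4.215 × 0.4368 ≈ 1.841 mcg/mL.

1.8 mcg/mL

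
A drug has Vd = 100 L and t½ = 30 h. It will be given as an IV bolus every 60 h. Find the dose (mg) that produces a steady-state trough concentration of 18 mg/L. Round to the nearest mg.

τ/t½ = 60/30 ≈ 2, so f = (1/2)^(60/30) ≈ 0.250000.
Cmin,ss = (D/Vd)·f/(1−f), so D = Cmin,ss·Vd·(1−f)/f.
D = 18 × 100 × (1−f)/f ≈ 18 × 100 × 3.00000 ≈ 5400.00 mg.

5400 mg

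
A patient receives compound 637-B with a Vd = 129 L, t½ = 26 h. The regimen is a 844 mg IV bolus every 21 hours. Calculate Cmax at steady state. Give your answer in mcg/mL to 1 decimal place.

15.3 mcg/mL

k = ln2/t½ = ln2/26 ≈ 0.026660 h⁻¹; fraction remaining f = e^(−kτ) = e^(−0.026660×21) ≈ 0.5713.
At steady state, accumulation factor R = 1/(1 − e^(−kτ)) ≈ 2.3326.
Each bolus raises the concentration by D/Vd = 844/129 ≈ 6.543 mcg/mL.
Steady-state peak Cmax,ss = C₀·R ≈ 6.543 × 2.3326 ≈ 15.262 mcg/mL.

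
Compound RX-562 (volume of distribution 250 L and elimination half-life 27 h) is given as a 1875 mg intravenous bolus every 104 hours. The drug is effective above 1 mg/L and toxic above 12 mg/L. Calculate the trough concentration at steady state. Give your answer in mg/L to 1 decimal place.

0.6 mg/L

Over one 104-h interval, 104/27 ≈ 3.8519 half-lives elapse, leaving f ≈ 0.0693 of each dose.
At steady state, accumulation factor R = 1/(1 − e^(−kτ)) ≈ 1.0745.
Each bolus raises the concentration by D/Vd = 1875/250 ≈ 7.500 mg/L.
Cmax,ss = C₀/(1 − f) ≈ 7.500/0.9307 ≈ 8.058 mg/L.
One interval later, Cmin,ss = Cmax,ss·e^(−kτ) ≈ 8.058 × 0.0693 ≈ 0.558 mg/L.
Trough 0.6 mg/L vs MEC 1 mg/L: subtherapeutic.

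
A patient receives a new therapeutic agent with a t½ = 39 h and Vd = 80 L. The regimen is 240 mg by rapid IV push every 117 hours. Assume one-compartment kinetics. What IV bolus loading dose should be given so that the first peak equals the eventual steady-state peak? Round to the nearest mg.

274 mg

f = (1/2)^(117/39) ≈ 0.125000; accumulation ratio R = 1/(1−f) ≈ 1.14286.
Loading dose to hit Cmax,ss on first dose: D_load = D_maint·R ≈ 240 × 1.14286 ≈ 274.29 mg.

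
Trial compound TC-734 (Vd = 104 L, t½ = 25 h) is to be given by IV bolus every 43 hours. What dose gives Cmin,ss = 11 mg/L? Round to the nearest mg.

2625 mg

τ/t½ = 43/25 ≈ 1.72, so f = (1/2)^(43/25) ≈ 0.303549.
Cmin,ss = (D/Vd)·f/(1−f), so D = Cmin,ss·Vd·(1−f)/f.
D = 11 × 104 × (1−f)/f ≈ 11 × 104 × 2.29436 ≈ 2624.75 mg.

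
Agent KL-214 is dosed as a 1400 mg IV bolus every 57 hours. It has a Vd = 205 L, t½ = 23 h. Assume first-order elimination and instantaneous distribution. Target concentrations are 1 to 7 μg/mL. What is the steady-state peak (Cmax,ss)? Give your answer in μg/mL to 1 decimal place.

8.3 μg/mL

k = ln2/t½ = ln2/23 ≈ 0.030137 h⁻¹; fraction remaining f = e^(−kτ) = e^(−0.030137×57) ≈ 0.1795.
At steady state, accumulation factor R = 1/(1 − e^(−kτ)) ≈ 1.2188.
Single-dose peak C₀ = D/Vd = 1400/205 ≈ 6.829 μg/mL.
Cmax,ss = C₀/(1 − f) ≈ 6.829/0.8205 ≈ 8.323 μg/mL.
Peak 8.3 μg/mL vs MTC 7 μg/mL: exceeds toxic threshold.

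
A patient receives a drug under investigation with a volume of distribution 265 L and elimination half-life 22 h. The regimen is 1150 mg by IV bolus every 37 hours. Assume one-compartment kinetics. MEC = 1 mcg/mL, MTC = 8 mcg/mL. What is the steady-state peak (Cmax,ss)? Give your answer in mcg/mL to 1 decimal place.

Over one 37-h interval, 37/22 ≈ 1.6818 half-lives elapse, leaving f ≈ 0.3117 of each dose.
Accumulation ratio R = 1/(1 − f) ≈ 1/0.6883 ≈ 1.4529.
Single-dose peak C₀ = D/Vd = 1150/265 ≈ 4.340 mcg/mL.
Steady-state peak Cmax,ss = C₀·R ≈ 4.340 × 1.4529 ≈ 6.306 mcg/mL.
Peak 6.3 mcg/mL vs MTC 8 mcg/mL: below toxic threshold.

6.3 mcg/mL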